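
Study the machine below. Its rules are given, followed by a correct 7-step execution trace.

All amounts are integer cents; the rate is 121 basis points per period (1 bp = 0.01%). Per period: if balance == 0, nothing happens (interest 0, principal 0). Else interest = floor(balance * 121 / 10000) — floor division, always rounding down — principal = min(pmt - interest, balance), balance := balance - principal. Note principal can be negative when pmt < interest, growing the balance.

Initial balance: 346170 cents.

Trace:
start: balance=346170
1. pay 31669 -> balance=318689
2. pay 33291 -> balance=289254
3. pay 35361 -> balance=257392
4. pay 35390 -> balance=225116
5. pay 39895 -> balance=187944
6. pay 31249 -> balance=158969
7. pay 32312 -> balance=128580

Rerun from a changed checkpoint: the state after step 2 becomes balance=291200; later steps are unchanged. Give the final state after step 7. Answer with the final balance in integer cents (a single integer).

130648

state after step 2 := balance=291200
3. pay 35361 -> balance=259362
4. pay 35390 -> balance=227110
5. pay 39895 -> balance=189963
6. pay 31249 -> balance=161012
7. pay 32312 -> balance=130648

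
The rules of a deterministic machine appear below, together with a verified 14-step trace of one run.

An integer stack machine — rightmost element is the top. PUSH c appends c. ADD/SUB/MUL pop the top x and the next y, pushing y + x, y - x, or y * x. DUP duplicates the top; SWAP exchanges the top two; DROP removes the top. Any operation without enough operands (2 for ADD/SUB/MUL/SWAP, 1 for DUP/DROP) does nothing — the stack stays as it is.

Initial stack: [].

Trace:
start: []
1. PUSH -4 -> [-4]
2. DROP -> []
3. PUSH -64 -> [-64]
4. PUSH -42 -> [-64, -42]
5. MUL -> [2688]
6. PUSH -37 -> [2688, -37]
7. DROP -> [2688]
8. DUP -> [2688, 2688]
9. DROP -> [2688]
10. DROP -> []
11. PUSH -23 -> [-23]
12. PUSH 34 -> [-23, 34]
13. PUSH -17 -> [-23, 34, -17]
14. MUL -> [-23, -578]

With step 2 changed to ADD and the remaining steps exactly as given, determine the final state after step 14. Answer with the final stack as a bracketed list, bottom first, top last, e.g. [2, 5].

(re-executing from step 2 with the substitution; state before step 2: [-4])
2. ADD -> [-4]
3. PUSH -64 -> [-4, -64]
4. PUSH -42 -> [-4, -64, -42]
5. MUL -> [-4, 2688]
6. PUSH -37 -> [-4, 2688, -37]
7. DROP -> [-4, 2688]
8. DUP -> [-4, 2688, 2688]
9. DROP -> [-4, 2688]
10. DROP -> [-4]
11. PUSH -23 -> [-4, -23]
12. PUSH 34 -> [-4, -23, 34]
13. PUSH -17 -> [-4, -23, 34, -17]
14. MUL -> [-4, -23, -578]

[-4, -23, -578]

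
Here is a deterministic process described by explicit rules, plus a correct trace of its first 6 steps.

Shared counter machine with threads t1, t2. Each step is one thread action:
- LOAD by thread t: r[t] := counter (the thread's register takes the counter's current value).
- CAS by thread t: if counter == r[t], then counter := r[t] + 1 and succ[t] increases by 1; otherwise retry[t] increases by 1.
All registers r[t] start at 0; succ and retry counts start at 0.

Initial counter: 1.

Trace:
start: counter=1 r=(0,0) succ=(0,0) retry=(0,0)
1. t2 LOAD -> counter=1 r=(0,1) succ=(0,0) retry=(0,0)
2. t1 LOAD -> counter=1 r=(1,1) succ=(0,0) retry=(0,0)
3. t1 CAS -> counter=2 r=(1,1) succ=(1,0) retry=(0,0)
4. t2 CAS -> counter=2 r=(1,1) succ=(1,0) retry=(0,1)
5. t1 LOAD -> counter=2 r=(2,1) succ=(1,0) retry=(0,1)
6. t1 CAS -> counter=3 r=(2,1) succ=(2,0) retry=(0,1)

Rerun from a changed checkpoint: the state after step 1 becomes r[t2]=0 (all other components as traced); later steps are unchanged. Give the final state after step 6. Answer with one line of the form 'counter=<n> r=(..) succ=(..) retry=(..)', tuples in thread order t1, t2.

state after step 1 := counter=1 r=(0,0) succ=(0,0) retry=(0,0)
2. t1 LOAD -> counter=1 r=(1,0) succ=(0,0) retry=(0,0)
3. t1 CAS -> counter=2 r=(1,0) succ=(1,0) retry=(0,0)
4. t2 CAS -> counter=2 r=(1,0) succ=(1,0) retry=(0,1)
5. t1 LOAD -> counter=2 r=(2,0) succ=(1,0) retry=(0,1)
6. t1 CAS -> counter=3 r=(2,0) succ=(2,0) retry=(0,1)

counter=3 r=(2,0) succ=(2,0) retry=(0,1)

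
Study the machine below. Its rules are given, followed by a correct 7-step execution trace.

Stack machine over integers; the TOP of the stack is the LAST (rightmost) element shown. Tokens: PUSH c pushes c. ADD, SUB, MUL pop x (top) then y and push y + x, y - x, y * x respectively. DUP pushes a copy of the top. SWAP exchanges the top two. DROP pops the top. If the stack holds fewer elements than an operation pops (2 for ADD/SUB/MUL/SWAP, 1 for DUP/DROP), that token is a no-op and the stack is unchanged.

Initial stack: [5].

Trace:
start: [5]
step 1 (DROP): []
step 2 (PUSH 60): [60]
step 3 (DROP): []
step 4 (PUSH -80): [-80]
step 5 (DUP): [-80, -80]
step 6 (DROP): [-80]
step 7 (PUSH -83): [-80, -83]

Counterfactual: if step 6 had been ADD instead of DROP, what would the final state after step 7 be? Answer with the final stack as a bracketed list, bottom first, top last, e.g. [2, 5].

(re-executing from step 6 with the substitution; state before step 6: [-80, -80])
step 6 (ADD): [-160]
step 7 (PUSH -83): [-160, -83]

[-160, -83]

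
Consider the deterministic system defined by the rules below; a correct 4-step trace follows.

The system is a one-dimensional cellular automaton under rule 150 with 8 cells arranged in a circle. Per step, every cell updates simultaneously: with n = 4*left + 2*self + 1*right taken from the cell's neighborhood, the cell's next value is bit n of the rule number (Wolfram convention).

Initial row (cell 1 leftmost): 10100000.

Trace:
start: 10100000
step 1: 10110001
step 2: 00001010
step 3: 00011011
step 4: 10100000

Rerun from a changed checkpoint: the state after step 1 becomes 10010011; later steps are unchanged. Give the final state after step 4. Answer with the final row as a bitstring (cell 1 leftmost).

state after step 1 := 10010011
step 2: 01111101
step 3: 00111001
step 4: 11010111

11010111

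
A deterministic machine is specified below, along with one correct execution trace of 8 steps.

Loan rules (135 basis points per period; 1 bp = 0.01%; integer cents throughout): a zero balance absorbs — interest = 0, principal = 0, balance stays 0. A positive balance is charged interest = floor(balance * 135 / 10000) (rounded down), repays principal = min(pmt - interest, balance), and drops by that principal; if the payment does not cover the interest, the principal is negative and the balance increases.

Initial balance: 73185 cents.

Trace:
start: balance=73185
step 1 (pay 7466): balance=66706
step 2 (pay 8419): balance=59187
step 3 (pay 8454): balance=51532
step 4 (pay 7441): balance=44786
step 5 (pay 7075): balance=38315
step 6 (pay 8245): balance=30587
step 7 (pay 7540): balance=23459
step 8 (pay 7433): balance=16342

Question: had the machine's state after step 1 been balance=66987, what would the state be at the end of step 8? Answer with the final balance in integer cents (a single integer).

state after step 1 := balance=66987
step 2 (pay 8419): balance=59472
step 3 (pay 8454): balance=51820
step 4 (pay 7441): balance=45078
step 5 (pay 7075): balance=38611
step 6 (pay 8245): balance=30887
step 7 (pay 7540): balance=23763
step 8 (pay 7433): balance=16650

16650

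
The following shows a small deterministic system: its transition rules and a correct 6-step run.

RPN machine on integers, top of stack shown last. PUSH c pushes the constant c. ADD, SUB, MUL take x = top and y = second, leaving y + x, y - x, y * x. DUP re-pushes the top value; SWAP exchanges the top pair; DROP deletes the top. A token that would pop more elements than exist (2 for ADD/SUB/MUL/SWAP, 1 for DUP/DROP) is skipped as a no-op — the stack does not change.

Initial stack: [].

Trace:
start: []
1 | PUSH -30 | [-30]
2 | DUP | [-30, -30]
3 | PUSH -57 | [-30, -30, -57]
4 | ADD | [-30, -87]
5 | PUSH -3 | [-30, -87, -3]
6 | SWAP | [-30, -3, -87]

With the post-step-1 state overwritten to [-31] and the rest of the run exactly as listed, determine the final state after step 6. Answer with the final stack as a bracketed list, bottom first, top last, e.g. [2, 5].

state after step 1 := [-31]
2 | DUP | [-31, -31]
3 | PUSH -57 | [-31, -31, -57]
4 | ADD | [-31, -88]
5 | PUSH -3 | [-31, -88, -3]
6 | SWAP | [-31, -3, -88]

[-31, -3, -88]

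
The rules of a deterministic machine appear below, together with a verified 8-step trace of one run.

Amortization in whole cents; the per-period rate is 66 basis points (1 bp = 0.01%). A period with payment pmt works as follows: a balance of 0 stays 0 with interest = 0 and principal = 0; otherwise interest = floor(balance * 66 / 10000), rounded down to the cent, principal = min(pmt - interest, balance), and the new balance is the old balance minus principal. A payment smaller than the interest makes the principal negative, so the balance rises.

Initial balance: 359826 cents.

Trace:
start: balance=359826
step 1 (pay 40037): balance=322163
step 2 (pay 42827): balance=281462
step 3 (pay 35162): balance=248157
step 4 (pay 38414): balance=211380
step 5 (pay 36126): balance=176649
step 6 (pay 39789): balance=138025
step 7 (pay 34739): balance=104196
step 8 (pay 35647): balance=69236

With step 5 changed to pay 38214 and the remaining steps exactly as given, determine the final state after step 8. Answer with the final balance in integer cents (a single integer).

(re-executing from step 5 with the substitution; state before step 5: balance=211380)
step 5 (pay 38214): balance=174561
step 6 (pay 39789): balance=135924
step 7 (pay 34739): balance=102082
step 8 (pay 35647): balance=67108

67108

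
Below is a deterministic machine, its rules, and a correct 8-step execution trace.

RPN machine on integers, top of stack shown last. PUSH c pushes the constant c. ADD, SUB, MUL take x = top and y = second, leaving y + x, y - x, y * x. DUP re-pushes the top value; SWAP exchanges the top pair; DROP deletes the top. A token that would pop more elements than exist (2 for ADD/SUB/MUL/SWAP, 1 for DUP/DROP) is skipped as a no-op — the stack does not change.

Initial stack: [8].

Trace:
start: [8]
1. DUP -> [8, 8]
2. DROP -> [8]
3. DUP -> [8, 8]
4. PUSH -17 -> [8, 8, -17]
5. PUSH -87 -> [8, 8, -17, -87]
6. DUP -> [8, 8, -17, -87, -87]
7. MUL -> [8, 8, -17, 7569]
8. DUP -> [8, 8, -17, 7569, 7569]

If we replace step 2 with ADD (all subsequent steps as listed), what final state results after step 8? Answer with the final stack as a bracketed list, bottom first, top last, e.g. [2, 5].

(re-executing from step 2 with the substitution; state before step 2: [8, 8])
2. ADD -> [16]
3. DUP -> [16, 16]
4. PUSH -17 -> [16, 16, -17]
5. PUSH -87 -> [16, 16, -17, -87]
6. DUP -> [16, 16, -17, -87, -87]
7. MUL -> [16, 16, -17, 7569]
8. DUP -> [16, 16, -17, 7569, 7569]

[16, 16, -17, 7569, 7569]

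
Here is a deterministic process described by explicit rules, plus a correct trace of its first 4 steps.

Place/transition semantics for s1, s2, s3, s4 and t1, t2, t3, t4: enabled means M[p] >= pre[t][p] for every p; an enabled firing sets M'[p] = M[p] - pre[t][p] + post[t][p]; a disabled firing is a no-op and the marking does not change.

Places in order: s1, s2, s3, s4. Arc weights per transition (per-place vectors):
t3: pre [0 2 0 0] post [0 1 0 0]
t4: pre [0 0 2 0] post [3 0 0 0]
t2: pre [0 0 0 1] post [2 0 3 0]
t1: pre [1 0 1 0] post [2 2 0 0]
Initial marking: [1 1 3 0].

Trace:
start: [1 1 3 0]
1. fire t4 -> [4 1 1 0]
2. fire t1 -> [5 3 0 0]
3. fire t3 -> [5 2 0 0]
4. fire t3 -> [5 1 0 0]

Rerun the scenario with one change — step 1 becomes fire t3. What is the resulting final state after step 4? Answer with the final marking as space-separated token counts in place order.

(re-executing from step 1 with the substitution; state before step 1: [1 1 3 0])
1. fire t3 -> [1 1 3 0]
2. fire t1 -> [2 3 2 0]
3. fire t3 -> [2 2 2 0]
4. fire t3 -> [2 1 2 0]

2 1 2 0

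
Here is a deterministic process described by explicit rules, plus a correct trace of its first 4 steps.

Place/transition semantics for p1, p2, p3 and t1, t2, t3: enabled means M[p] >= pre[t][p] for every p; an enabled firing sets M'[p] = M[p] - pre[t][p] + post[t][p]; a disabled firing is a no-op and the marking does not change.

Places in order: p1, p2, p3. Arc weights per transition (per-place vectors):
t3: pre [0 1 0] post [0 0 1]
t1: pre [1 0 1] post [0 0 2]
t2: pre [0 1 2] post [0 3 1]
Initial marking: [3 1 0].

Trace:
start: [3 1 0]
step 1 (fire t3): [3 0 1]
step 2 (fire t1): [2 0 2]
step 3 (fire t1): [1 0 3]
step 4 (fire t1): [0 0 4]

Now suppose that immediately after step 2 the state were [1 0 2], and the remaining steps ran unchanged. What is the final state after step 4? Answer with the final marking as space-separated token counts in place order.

0 0 3

state after step 2 := [1 0 2]
step 3 (fire t1): [0 0 3]
step 4 (fire t1): [0 0 3]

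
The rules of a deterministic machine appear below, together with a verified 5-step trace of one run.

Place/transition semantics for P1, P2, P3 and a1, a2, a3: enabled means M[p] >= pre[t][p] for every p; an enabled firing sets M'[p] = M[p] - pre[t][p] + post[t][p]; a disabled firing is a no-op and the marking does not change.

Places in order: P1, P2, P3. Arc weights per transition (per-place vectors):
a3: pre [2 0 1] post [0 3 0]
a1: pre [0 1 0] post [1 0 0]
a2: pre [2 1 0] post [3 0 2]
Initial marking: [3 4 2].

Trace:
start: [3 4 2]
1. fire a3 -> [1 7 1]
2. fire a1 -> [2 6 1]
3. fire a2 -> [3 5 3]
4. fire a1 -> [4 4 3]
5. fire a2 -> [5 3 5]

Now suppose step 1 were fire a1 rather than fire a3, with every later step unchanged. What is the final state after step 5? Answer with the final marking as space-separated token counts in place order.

7 0 4

(re-executing from step 1 with the substitution; state before step 1: [3 4 2])
1. fire a1 -> [4 3 2]
2. fire a1 -> [5 2 2]
3. fire a2 -> [6 1 4]
4. fire a1 -> [7 0 4]
5. fire a2 -> [7 0 4]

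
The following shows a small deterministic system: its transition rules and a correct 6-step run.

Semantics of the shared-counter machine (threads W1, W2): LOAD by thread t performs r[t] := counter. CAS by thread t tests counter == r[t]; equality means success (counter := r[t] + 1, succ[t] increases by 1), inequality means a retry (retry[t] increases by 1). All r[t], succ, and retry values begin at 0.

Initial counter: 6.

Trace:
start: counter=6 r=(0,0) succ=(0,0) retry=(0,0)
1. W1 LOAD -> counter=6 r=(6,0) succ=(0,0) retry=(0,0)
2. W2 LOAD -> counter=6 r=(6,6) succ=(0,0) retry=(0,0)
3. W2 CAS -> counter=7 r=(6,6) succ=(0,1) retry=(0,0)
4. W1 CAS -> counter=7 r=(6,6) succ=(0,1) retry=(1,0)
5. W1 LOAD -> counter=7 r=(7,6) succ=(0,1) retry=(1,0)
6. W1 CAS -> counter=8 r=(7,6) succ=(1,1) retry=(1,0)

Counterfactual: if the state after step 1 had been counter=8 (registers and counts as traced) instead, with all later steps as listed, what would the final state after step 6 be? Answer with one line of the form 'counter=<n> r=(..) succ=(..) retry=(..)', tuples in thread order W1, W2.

state after step 1 := counter=8 r=(6,0) succ=(0,0) retry=(0,0)
2. W2 LOAD -> counter=8 r=(6,8) succ=(0,0) retry=(0,0)
3. W2 CAS -> counter=9 r=(6,8) succ=(0,1) retry=(0,0)
4. W1 CAS -> counter=9 r=(6,8) succ=(0,1) retry=(1,0)
5. W1 LOAD -> counter=9 r=(9,8) succ=(0,1) retry=(1,0)
6. W1 CAS -> counter=10 r=(9,8) succ=(1,1) retry=(1,0)

counter=10 r=(9,8) succ=(1,1) retry=(1,0)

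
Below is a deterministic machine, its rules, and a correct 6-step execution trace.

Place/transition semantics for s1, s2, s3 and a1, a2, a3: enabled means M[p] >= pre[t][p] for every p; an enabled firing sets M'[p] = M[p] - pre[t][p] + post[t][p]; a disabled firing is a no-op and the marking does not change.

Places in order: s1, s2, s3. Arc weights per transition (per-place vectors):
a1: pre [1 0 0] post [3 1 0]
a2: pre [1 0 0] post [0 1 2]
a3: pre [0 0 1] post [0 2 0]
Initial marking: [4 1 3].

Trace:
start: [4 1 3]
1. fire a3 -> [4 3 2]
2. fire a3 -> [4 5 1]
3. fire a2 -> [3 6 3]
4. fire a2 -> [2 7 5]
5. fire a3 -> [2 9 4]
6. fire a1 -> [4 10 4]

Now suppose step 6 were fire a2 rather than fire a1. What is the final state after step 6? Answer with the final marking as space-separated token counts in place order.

1 10 6

(re-executing from step 6 with the substitution; state before step 6: [2 9 4])
6. fire a2 -> [1 10 6]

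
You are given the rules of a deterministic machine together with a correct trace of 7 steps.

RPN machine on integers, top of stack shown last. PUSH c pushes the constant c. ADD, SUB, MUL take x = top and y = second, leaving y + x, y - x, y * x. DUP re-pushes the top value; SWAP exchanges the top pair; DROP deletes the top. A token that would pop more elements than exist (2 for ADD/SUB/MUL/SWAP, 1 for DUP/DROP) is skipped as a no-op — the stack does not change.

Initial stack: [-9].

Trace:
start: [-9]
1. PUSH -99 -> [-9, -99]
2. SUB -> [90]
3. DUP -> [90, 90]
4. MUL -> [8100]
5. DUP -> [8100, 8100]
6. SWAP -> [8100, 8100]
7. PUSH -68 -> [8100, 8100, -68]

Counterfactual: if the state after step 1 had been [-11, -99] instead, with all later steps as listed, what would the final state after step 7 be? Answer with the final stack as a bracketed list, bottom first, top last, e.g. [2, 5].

state after step 1 := [-11, -99]
2. SUB -> [88]
3. DUP -> [88, 88]
4. MUL -> [7744]
5. DUP -> [7744, 7744]
6. SWAP -> [7744, 7744]
7. PUSH -68 -> [7744, 7744, -68]

[7744, 7744, -68]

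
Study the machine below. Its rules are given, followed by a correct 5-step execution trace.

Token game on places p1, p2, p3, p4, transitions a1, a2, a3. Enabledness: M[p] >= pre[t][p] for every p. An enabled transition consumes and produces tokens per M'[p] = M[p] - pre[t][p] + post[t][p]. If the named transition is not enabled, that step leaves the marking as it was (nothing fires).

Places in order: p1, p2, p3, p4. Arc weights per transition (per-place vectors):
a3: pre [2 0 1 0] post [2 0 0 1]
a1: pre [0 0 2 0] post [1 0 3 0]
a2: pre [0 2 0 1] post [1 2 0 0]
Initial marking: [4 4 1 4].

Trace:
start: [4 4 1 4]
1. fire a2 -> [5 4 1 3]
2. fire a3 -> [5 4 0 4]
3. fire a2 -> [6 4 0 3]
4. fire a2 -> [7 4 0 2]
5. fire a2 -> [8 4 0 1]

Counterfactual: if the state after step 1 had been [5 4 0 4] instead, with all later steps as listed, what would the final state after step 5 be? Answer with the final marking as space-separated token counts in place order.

state after step 1 := [5 4 0 4]
2. fire a3 -> [5 4 0 4]
3. fire a2 -> [6 4 0 3]
4. fire a2 -> [7 4 0 2]
5. fire a2 -> [8 4 0 1]

8 4 0 1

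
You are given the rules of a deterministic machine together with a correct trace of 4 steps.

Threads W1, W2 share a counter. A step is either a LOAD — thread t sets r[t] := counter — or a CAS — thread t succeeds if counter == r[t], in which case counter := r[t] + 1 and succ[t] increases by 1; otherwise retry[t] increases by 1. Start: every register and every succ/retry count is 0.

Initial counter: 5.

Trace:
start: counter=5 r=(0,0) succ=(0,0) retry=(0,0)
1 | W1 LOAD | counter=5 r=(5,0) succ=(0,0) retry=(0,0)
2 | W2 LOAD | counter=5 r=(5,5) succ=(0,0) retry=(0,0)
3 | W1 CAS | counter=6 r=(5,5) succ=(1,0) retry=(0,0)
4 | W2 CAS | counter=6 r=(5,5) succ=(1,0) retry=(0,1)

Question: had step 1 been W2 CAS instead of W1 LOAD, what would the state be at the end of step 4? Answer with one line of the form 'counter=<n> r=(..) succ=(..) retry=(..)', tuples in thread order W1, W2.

counter=6 r=(0,5) succ=(0,1) retry=(1,1)

(re-executing from step 1 with the substitution; state before step 1: counter=5 r=(0,0) succ=(0,0) retry=(0,0))
1 | W2 CAS | counter=5 r=(0,0) succ=(0,0) retry=(0,1)
2 | W2 LOAD | counter=5 r=(0,5) succ=(0,0) retry=(0,1)
3 | W1 CAS | counter=5 r=(0,5) succ=(0,0) retry=(1,1)
4 | W2 CAS | counter=6 r=(0,5) succ=(0,1) retry=(1,1)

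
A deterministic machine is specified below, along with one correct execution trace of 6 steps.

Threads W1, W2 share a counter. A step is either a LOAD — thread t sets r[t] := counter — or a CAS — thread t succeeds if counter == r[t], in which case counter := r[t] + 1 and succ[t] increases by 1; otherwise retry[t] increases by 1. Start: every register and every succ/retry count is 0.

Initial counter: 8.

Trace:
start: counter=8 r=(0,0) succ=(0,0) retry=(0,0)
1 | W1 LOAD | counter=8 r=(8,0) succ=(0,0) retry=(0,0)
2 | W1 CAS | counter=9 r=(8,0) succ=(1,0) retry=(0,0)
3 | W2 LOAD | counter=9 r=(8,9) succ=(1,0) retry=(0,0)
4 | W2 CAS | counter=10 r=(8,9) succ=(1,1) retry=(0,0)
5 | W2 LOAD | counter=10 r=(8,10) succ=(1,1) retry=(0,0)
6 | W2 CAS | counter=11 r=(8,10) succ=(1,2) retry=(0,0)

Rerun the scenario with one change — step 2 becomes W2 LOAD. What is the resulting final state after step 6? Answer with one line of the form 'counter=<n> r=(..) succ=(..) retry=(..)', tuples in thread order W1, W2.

counter=10 r=(8,9) succ=(0,2) retry=(0,0)

(re-executing from step 2 with the substitution; state before step 2: counter=8 r=(8,0) succ=(0,0) retry=(0,0))
2 | W2 LOAD | counter=8 r=(8,8) succ=(0,0) retry=(0,0)
3 | W2 LOAD | counter=8 r=(8,8) succ=(0,0) retry=(0,0)
4 | W2 CAS | counter=9 r=(8,8) succ=(0,1) retry=(0,0)
5 | W2 LOAD | counter=9 r=(8,9) succ=(0,1) retry=(0,0)
6 | W2 CAS | counter=10 r=(8,9) succ=(0,2) retry=(0,0)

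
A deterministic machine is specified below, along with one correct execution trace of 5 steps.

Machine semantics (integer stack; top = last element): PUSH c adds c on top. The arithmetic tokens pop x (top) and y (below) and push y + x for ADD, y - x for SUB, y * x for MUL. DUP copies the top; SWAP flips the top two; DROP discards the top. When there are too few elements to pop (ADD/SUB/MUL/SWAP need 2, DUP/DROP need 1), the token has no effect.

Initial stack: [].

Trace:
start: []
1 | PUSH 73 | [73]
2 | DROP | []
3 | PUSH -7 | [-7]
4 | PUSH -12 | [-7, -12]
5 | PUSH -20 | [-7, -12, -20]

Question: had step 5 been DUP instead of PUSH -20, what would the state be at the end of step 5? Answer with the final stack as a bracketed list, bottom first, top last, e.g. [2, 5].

(re-executing from step 5 with the substitution; state before step 5: [-7, -12])
5 | DUP | [-7, -12, -12]

[-7, -12, -12]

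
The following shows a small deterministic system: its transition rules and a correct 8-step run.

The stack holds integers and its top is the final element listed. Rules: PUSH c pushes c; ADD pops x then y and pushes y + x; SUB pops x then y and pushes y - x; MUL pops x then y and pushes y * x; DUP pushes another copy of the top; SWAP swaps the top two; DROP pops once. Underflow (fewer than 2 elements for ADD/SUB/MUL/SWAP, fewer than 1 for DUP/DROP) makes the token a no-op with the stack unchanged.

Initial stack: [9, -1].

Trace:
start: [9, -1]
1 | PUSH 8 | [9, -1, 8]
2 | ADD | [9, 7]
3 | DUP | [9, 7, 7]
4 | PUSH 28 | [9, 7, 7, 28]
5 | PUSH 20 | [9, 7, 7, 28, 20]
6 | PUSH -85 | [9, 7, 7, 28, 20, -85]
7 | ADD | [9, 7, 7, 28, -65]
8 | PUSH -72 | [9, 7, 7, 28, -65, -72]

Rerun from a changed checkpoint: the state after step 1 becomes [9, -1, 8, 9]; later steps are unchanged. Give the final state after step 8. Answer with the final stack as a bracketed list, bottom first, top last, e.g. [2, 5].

state after step 1 := [9, -1, 8, 9]
2 | ADD | [9, -1, 17]
3 | DUP | [9, -1, 17, 17]
4 | PUSH 28 | [9, -1, 17, 17, 28]
5 | PUSH 20 | [9, -1, 17, 17, 28, 20]
6 | PUSH -85 | [9, -1, 17, 17, 28, 20, -85]
7 | ADD | [9, -1, 17, 17, 28, -65]
8 | PUSH -72 | [9, -1, 17, 17, 28, -65, -72]

[9, -1, 17, 17, 28, -65, -72]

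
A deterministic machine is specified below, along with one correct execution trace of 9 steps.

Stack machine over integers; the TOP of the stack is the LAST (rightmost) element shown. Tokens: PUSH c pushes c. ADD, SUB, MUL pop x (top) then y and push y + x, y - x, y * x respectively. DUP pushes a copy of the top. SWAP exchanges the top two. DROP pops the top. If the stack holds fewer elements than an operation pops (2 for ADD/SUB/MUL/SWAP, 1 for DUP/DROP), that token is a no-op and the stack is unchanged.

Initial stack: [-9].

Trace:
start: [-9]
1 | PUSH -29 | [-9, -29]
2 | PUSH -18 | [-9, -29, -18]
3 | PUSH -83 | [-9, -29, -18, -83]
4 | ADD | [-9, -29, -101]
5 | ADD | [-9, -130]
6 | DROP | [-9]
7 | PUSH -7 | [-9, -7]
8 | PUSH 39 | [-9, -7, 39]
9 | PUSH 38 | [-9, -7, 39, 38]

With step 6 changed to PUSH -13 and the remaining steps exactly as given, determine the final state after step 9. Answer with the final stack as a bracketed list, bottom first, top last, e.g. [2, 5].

[-9, -130, -13, -7, 39, 38]

(re-executing from step 6 with the substitution; state before step 6: [-9, -130])
6 | PUSH -13 | [-9, -130, -13]
7 | PUSH -7 | [-9, -130, -13, -7]
8 | PUSH 39 | [-9, -130, -13, -7, 39]
9 | PUSH 38 | [-9, -130, -13, -7, 39, 38]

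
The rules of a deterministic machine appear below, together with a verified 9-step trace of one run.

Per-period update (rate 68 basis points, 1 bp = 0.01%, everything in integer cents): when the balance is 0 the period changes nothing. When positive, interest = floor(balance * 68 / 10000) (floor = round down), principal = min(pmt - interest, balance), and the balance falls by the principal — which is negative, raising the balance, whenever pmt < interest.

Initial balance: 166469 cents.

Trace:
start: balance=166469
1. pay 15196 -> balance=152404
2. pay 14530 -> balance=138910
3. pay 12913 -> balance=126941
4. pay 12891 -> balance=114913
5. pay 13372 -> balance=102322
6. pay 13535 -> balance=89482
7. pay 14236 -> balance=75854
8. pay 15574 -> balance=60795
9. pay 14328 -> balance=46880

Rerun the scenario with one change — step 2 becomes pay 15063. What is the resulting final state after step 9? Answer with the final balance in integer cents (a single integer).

(re-executing from step 2 with the substitution; state before step 2: balance=152404)
2. pay 15063 -> balance=138377
3. pay 12913 -> balance=126404
4. pay 12891 -> balance=114372
5. pay 13372 -> balance=101777
6. pay 13535 -> balance=88934
7. pay 14236 -> balance=75302
8. pay 15574 -> balance=60240
9. pay 14328 -> balance=46321

46321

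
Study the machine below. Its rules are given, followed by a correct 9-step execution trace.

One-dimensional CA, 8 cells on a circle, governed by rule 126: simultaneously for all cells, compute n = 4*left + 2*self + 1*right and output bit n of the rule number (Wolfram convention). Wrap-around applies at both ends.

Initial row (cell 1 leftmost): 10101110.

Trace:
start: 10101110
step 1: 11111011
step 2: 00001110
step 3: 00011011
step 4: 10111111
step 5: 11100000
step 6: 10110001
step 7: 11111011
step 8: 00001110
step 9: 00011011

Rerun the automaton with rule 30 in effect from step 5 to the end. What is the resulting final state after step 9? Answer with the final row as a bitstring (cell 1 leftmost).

(re-executing steps 5..9 under rule 30; state before step 5: 10111111)
step 5: 00100000
step 6: 01110000
step 7: 11001000
step 8: 10111101
step 9: 00100001

00100001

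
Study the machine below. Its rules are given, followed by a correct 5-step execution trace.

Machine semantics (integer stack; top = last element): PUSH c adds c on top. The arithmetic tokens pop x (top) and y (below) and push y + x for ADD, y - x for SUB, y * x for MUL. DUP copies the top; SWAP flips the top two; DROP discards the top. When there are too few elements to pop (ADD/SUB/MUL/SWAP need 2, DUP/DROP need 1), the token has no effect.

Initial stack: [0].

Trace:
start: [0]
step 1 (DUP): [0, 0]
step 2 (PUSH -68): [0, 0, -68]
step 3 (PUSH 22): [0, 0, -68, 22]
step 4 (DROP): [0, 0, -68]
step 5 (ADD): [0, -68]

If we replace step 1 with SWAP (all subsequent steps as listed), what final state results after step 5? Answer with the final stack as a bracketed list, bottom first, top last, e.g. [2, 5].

(re-executing from step 1 with the substitution; state before step 1: [0])
step 1 (SWAP): [0]
step 2 (PUSH -68): [0, -68]
step 3 (PUSH 22): [0, -68, 22]
step 4 (DROP): [0, -68]
step 5 (ADD): [-68]

[-68]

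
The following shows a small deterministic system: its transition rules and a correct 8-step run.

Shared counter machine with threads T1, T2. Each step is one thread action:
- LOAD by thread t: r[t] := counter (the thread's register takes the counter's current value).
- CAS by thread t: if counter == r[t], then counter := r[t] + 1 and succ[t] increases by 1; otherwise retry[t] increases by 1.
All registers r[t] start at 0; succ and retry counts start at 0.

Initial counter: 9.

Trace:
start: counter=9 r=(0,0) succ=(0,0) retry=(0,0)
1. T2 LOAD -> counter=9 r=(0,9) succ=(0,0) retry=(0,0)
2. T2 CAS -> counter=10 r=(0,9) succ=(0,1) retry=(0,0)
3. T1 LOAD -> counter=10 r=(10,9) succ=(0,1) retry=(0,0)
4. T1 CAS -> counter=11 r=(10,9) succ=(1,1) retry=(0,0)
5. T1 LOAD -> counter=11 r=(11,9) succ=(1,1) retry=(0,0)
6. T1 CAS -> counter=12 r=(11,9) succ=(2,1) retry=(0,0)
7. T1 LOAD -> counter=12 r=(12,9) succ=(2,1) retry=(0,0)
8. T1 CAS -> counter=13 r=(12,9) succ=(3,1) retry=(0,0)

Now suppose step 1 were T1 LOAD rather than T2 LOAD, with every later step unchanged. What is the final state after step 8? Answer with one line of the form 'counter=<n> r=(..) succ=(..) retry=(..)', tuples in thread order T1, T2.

counter=12 r=(11,0) succ=(3,0) retry=(0,1)

(re-executing from step 1 with the substitution; state before step 1: counter=9 r=(0,0) succ=(0,0) retry=(0,0))
1. T1 LOAD -> counter=9 r=(9,0) succ=(0,0) retry=(0,0)
2. T2 CAS -> counter=9 r=(9,0) succ=(0,0) retry=(0,1)
3. T1 LOAD -> counter=9 r=(9,0) succ=(0,0) retry=(0,1)
4. T1 CAS -> counter=10 r=(9,0) succ=(1,0) retry=(0,1)
5. T1 LOAD -> counter=10 r=(10,0) succ=(1,0) retry=(0,1)
6. T1 CAS -> counter=11 r=(10,0) succ=(2,0) retry=(0,1)
7. T1 LOAD -> counter=11 r=(11,0) succ=(2,0) retry=(0,1)
8. T1 CAS -> counter=12 r=(11,0) succ=(3,0) retry=(0,1)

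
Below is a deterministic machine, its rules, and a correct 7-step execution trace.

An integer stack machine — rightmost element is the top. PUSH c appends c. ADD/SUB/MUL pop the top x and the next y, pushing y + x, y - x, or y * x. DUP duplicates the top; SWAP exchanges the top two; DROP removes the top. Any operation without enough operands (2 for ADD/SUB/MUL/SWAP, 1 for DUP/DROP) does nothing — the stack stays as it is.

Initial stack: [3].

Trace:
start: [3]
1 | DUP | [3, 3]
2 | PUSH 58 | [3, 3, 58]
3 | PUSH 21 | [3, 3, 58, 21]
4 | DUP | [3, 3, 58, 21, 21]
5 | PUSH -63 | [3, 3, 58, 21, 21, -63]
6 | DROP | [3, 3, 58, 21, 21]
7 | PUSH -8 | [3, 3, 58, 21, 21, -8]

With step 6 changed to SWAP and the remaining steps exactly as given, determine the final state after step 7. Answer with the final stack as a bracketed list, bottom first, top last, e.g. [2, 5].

(re-executing from step 6 with the substitution; state before step 6: [3, 3, 58, 21, 21, -63])
6 | SWAP | [3, 3, 58, 21, -63, 21]
7 | PUSH -8 | [3, 3, 58, 21, -63, 21, -8]

[3, 3, 58, 21, -63, 21, -8]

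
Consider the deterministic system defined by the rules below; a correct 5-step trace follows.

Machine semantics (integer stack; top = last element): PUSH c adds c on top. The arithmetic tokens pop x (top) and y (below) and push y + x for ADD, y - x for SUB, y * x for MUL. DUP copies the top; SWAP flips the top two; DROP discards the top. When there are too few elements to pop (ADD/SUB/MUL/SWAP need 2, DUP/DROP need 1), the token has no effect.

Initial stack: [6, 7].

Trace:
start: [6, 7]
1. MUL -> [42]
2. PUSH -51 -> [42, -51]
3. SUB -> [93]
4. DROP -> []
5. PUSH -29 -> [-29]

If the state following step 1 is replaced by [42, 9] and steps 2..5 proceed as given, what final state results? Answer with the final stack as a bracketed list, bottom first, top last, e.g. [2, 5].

state after step 1 := [42, 9]
2. PUSH -51 -> [42, 9, -51]
3. SUB -> [42, 60]
4. DROP -> [42]
5. PUSH -29 -> [42, -29]

[42, -29]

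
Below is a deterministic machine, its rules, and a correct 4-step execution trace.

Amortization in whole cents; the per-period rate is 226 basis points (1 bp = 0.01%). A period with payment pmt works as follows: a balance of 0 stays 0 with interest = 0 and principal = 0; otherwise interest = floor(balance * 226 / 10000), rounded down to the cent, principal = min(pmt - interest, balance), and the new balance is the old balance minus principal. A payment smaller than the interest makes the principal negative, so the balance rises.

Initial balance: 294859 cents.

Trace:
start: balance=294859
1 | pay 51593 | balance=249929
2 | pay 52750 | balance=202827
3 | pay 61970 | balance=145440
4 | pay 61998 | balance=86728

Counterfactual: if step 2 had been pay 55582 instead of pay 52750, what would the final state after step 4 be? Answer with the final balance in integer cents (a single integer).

(re-executing from step 2 with the substitution; state before step 2: balance=249929)
2 | pay 55582 | balance=199995
3 | pay 61970 | balance=142544
4 | pay 61998 | balance=83767

83767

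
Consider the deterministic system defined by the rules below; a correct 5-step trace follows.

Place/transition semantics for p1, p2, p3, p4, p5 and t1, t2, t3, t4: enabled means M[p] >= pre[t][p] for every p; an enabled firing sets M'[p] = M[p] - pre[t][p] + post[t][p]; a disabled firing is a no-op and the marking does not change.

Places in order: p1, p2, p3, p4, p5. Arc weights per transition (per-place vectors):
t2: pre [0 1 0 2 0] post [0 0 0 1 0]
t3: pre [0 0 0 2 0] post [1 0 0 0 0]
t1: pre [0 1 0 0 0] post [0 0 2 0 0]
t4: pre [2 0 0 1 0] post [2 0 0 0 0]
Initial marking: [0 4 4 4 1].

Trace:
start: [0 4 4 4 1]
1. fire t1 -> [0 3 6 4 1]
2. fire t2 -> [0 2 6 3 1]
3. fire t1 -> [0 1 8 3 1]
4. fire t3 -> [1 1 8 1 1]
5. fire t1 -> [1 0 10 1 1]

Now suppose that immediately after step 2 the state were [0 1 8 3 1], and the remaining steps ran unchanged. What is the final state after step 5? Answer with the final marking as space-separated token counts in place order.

state after step 2 := [0 1 8 3 1]
3. fire t1 -> [0 0 10 3 1]
4. fire t3 -> [1 0 10 1 1]
5. fire t1 -> [1 0 10 1 1]

1 0 10 1 1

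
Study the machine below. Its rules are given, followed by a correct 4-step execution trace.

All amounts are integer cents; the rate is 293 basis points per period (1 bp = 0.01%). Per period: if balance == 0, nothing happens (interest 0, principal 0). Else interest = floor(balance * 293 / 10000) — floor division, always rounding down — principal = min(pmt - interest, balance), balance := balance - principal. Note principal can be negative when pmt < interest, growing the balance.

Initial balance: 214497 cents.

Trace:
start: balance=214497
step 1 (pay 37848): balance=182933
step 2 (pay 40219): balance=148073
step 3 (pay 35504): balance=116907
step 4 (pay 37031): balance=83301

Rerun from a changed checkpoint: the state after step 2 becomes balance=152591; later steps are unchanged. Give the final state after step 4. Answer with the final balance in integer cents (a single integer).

88087

state after step 2 := balance=152591
step 3 (pay 35504): balance=121557
step 4 (pay 37031): balance=88087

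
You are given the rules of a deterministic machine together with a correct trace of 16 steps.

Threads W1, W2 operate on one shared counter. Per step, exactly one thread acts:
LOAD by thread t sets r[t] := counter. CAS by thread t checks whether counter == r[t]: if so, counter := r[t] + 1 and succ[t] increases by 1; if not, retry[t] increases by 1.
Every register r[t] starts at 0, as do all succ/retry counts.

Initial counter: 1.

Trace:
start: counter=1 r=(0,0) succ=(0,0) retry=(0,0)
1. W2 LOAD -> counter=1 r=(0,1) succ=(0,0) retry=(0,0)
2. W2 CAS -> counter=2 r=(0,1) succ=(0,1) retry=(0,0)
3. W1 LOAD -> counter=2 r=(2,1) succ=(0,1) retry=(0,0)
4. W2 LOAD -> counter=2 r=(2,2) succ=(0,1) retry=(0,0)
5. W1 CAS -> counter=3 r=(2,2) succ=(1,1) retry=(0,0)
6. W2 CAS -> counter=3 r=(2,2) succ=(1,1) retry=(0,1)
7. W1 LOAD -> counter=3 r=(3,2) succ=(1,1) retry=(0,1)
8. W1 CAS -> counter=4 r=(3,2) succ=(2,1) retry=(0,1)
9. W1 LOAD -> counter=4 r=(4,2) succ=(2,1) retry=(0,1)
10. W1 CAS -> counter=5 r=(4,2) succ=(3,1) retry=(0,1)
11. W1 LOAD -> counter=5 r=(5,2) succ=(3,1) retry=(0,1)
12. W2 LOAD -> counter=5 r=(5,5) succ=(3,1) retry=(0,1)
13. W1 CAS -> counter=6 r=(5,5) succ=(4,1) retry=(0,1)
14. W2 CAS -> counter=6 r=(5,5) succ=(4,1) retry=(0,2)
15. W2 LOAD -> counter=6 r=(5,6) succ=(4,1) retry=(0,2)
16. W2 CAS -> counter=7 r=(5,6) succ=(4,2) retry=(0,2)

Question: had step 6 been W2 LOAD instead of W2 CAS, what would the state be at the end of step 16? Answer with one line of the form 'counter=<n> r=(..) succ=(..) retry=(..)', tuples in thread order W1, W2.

counter=7 r=(5,6) succ=(4,2) retry=(0,1)

(re-executing from step 6 with the substitution; state before step 6: counter=3 r=(2,2) succ=(1,1) retry=(0,0))
6. W2 LOAD -> counter=3 r=(2,3) succ=(1,1) retry=(0,0)
7. W1 LOAD -> counter=3 r=(3,3) succ=(1,1) retry=(0,0)
8. W1 CAS -> counter=4 r=(3,3) succ=(2,1) retry=(0,0)
9. W1 LOAD -> counter=4 r=(4,3) succ=(2,1) retry=(0,0)
10. W1 CAS -> counter=5 r=(4,3) succ=(3,1) retry=(0,0)
11. W1 LOAD -> counter=5 r=(5,3) succ=(3,1) retry=(0,0)
12. W2 LOAD -> counter=5 r=(5,5) succ=(3,1) retry=(0,0)
13. W1 CAS -> counter=6 r=(5,5) succ=(4,1) retry=(0,0)
14. W2 CAS -> counter=6 r=(5,5) succ=(4,1) retry=(0,1)
15. W2 LOAD -> counter=6 r=(5,6) succ=(4,1) retry=(0,1)
16. W2 CAS -> counter=7 r=(5,6) succ=(4,2) retry=(0,1)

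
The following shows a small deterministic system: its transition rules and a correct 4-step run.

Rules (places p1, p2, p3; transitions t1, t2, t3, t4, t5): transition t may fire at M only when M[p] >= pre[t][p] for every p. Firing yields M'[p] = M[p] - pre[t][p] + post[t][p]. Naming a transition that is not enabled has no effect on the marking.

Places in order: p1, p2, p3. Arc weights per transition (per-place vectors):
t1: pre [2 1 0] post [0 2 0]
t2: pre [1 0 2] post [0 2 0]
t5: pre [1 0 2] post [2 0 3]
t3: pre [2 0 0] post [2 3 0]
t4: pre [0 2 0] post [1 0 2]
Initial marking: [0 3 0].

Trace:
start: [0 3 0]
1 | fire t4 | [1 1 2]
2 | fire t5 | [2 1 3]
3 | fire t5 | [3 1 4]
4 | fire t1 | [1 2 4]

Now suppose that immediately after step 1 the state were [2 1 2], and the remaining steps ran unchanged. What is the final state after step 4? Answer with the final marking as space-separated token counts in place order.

2 2 4

state after step 1 := [2 1 2]
2 | fire t5 | [3 1 3]
3 | fire t5 | [4 1 4]
4 | fire t1 | [2 2 4]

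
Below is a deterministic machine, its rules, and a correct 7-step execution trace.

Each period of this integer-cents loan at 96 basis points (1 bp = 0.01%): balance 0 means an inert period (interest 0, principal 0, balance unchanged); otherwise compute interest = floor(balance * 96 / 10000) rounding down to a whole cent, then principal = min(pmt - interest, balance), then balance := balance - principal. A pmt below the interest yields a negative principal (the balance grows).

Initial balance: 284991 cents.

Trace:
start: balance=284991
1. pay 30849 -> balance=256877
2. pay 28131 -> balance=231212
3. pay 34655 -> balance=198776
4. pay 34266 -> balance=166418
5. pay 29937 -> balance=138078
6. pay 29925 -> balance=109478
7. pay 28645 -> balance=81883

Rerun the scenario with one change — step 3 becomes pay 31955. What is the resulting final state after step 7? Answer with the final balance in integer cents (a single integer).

(re-executing from step 3 with the substitution; state before step 3: balance=231212)
3. pay 31955 -> balance=201476
4. pay 34266 -> balance=169144
5. pay 29937 -> balance=140830
6. pay 29925 -> balance=112256
7. pay 28645 -> balance=84688

84688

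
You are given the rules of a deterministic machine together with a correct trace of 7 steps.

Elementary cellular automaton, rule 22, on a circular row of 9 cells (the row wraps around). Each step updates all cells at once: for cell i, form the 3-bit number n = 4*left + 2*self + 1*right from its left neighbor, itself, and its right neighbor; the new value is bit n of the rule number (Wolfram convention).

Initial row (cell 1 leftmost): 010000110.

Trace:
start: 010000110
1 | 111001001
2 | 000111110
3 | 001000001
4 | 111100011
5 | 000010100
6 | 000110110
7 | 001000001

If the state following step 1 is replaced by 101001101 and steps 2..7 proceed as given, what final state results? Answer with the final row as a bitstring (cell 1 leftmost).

state after step 1 := 101001101
2 | 001110000
3 | 010001000
4 | 111011100
5 | 000000011
6 | 100000100
7 | 110001111

110001111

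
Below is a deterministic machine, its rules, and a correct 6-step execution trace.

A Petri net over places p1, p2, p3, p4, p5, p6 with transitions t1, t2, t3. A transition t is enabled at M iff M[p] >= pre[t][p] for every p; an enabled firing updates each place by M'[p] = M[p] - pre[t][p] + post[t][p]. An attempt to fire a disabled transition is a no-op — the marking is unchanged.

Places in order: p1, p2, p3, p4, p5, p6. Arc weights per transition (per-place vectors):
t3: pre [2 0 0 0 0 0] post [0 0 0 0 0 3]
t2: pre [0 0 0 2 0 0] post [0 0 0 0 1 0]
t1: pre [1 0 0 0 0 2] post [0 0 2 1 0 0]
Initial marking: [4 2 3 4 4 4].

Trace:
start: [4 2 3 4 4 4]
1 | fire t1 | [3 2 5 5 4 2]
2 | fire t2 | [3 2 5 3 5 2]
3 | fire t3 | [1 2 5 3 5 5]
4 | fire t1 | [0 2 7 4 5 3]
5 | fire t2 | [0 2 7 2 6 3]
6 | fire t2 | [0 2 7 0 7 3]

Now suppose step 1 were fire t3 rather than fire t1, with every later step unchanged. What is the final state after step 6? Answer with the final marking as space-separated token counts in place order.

0 2 3 0 6 10

(re-executing from step 1 with the substitution; state before step 1: [4 2 3 4 4 4])
1 | fire t3 | [2 2 3 4 4 7]
2 | fire t2 | [2 2 3 2 5 7]
3 | fire t3 | [0 2 3 2 5 10]
4 | fire t1 | [0 2 3 2 5 10]
5 | fire t2 | [0 2 3 0 6 10]
6 | fire t2 | [0 2 3 0 6 10]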